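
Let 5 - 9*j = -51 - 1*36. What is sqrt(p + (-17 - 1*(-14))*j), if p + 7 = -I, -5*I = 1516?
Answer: sqrt(59745)/15 ≈ 16.295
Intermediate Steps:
I = -1516/5 (I = -1/5*1516 = -1516/5 ≈ -303.20)
j = 92/9 (j = 5/9 - (-51 - 1*36)/9 = 5/9 - (-51 - 36)/9 = 5/9 - 1/9*(-87) = 5/9 + 29/3 = 92/9 ≈ 10.222)
p = 1481/5 (p = -7 - 1*(-1516/5) = -7 + 1516/5 = 1481/5 ≈ 296.20)
sqrt(p + (-17 - 1*(-14))*j) = sqrt(1481/5 + (-17 - 1*(-14))*(92/9)) = sqrt(1481/5 + (-17 + 14)*(92/9)) = sqrt(1481/5 - 3*92/9) = sqrt(1481/5 - 92/3) = sqrt(3983/15) = sqrt(59745)/15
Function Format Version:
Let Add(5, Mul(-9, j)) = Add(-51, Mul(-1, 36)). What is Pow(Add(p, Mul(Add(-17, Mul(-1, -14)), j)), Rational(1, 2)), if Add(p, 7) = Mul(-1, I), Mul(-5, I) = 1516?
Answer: Mul(Rational(1, 15), Pow(59745, Rational(1, 2))) ≈ 16.295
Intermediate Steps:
I = Rational(-1516, 5) (I = Mul(Rational(-1, 5), 1516) = Rational(-1516, 5) ≈ -303.20)
j = Rational(92, 9) (j = Add(Rational(5, 9), Mul(Rational(-1, 9), Add(-51, Mul(-1, 36)))) = Add(Rational(5, 9), Mul(Rational(-1, 9), Add(-51, -36))) = Add(Rational(5, 9), Mul(Rational(-1, 9), -87)) = Add(Rational(5, 9), Rational(29, 3)) = Rational(92, 9) ≈ 10.222)
p = Rational(1481, 5) (p = Add(-7, Mul(-1, Rational(-1516, 5))) = Add(-7, Rational(1516, 5)) = Rational(1481, 5) ≈ 296.20)
Pow(Add(p, Mul(Add(-17, Mul(-1, -14)), j)), Rational(1, 2)) = Pow(Add(Rational(1481, 5), Mul(Add(-17, Mul(-1, -14)), Rational(92, 9))), Rational(1, 2)) = Pow(Add(Rational(1481, 5), Mul(Add(-17, 14), Rational(92, 9))), Rational(1, 2)) = Pow(Add(Rational(1481, 5), Mul(-3, Rational(92, 9))), Rational(1, 2)) = Pow(Add(Rational(1481, 5), Rational(-92, 3)), Rational(1, 2)) = Pow(Rational(3983, 15), Rational(1, 2)) = Mul(Rational(1, 15), Pow(59745, Rational(1, 2)))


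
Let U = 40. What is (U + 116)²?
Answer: 24336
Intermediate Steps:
(U + 116)² = (40 + 116)² = 156² = 24336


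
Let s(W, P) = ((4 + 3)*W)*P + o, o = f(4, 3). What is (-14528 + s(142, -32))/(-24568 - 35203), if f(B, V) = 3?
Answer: 46333/59771 ≈ 0.77518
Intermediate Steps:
o = 3
s(W, P) = 3 + 7*P*W (s(W, P) = ((4 + 3)*W)*P + 3 = (7*W)*P + 3 = 7*P*W + 3 = 3 + 7*P*W)
(-14528 + s(142, -32))/(-24568 - 35203) = (-14528 + (3 + 7*(-32)*142))/(-24568 - 35203) = (-14528 + (3 - 31808))/(-59771) = (-14528 - 31805)*(-1/59771) = -46333*(-1/59771) = 46333/59771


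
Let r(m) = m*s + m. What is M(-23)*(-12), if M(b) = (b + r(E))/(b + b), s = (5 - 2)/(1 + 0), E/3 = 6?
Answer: 294/23 ≈ 12.783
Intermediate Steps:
E = 18 (E = 3*6 = 18)
s = 3 (s = 3/1 = 3*1 = 3)
r(m) = 4*m (r(m) = m*3 + m = 3*m + m = 4*m)
M(b) = (72 + b)/(2*b) (M(b) = (b + 4*18)/(b + b) = (b + 72)/((2*b)) = (72 + b)*(1/(2*b)) = (72 + b)/(2*b))
M(-23)*(-12) = ((½)*(72 - 23)/(-23))*(-12) = ((½)*(-1/23)*49)*(-12) = -49/46*(-12) = 294/23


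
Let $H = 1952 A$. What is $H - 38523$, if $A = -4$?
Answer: $-46331$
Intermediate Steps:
$H = -7808$ ($H = 1952 \left(-4\right) = -7808$)
$H - 38523 = -7808 - 38523 = -46331$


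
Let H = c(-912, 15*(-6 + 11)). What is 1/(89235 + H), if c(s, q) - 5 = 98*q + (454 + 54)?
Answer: 1/97098 ≈ 1.0299e-5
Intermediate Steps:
c(s, q) = 513 + 98*q (c(s, q) = 5 + (98*q + (454 + 54)) = 5 + (98*q + 508) = 5 + (508 + 98*q) = 513 + 98*q)
H = 7863 (H = 513 + 98*(15*(-6 + 11)) = 513 + 98*(15*5) = 513 + 98*75 = 513 + 7350 = 7863)
1/(89235 + H) = 1/(89235 + 7863) = 1/97098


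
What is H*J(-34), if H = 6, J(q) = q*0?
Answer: 0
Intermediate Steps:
J(q) = 0
H*J(-34) = 6*0 = 0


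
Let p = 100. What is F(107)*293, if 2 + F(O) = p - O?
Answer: -2637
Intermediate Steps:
F(O) = 98 - O (F(O) = -2 + (100 - O) = 98 - O)
F(107)*293 = (98 - 1*107)*293 = (98 - 107)*293 = -9*293 = -2637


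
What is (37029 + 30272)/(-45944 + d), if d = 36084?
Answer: -67301/9860 ≈ -6.8257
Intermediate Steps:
(37029 + 30272)/(-45944 + d) = (37029 + 30272)/(-45944 + 36084) = 67301/(-9860) = 67301*(-1/9860) = -67301/9860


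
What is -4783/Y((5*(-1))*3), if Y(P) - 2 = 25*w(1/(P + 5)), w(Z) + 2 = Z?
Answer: 9566/101 ≈ 94.713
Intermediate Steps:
w(Z) = -2 + Z
Y(P) = -48 + 25/(5 + P) (Y(P) = 2 + 25*(-2 + 1/(P + 5)) = 2 + 25*(-2 + 1/(5 + P)) = 2 + (-50 + 25/(5 + P)) = -48 + 25/(5 + P))
-4783/Y((5*(-1))*3) = -4783*(5 + (5*(-1))*3)/(-215 - 48*5*(-1)*3) = -4783*(5 - 5*3)/(-215 - (-240)*3) = -4783*(5 - 15)/(-215 - 48*(-15)) = -4783*(-10/(-215 + 720)) = -4783/((-⅒*505)) = -4783/(-101/2) = -4783*(-2/101) = 9566/101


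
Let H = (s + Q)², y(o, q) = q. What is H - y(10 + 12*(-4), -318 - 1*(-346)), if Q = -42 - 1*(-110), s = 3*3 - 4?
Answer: 5301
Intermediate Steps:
s = 5 (s = 9 - 4 = 5)
Q = 68 (Q = -42 + 110 = 68)
H = 5329 (H = (5 + 68)² = 73² = 5329)
H - y(10 + 12*(-4), -318 - 1*(-346)) = 5329 - (-318 - 1*(-346)) = 5329 - (-318 + 346) = 5329 - 1*28 = 5329 - 28 = 5301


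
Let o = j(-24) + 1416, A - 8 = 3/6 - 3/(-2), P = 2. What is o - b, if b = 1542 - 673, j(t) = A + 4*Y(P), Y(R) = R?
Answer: 565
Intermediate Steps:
A = 10 (A = 8 + (3/6 - 3/(-2)) = 8 + (3*(⅙) - 3*(-½)) = 8 + (½ + 3/2) = 8 + 2 = 10)
j(t) = 18 (j(t) = 10 + 4*2 = 10 + 8 = 18)
o = 1434 (o = 18 + 1416 = 1434)
b = 869
o - b = 1434 - 1*869 = 1434 - 869 = 565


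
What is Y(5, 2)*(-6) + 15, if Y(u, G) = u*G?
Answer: -45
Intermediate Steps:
Y(u, G) = G*u
Y(5, 2)*(-6) + 15 = (2*5)*(-6) + 15 = 10*(-6) + 15 = -60 + 15 = -45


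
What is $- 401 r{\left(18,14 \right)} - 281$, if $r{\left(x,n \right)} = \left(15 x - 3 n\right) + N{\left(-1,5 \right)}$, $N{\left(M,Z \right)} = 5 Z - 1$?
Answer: $-101333$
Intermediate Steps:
$N{\left(M,Z \right)} = -1 + 5 Z$
$r{\left(x,n \right)} = 24 - 3 n + 15 x$ ($r{\left(x,n \right)} = \left(15 x - 3 n\right) + \left(-1 + 5 \cdot 5\right) = \left(- 3 n + 15 x\right) + \left(-1 + 25\right) = \left(- 3 n + 15 x\right) + 24 = 24 - 3 n + 15 x$)
$- 401 r{\left(18,14 \right)} - 281 = - 401 \left(24 - 42 + 15 \cdot 18\right) - 281 = - 401 \left(24 - 42 + 270\right) - 281 = \left(-401\right) 252 - 281 = -101052 - 281 = -101333$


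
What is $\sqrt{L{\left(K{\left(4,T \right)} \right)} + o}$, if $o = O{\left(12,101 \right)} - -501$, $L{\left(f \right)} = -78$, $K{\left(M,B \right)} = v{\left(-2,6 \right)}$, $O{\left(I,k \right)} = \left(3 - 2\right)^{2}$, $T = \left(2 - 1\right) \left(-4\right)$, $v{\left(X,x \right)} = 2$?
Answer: $2 \sqrt{106} \approx 20.591$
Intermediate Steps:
$T = -4$ ($T = 1 \left(-4\right) = -4$)
$O{\left(I,k \right)} = 1$ ($O{\left(I,k \right)} = 1^{2} = 1$)
$K{\left(M,B \right)} = 2$
$o = 502$ ($o = 1 - -501 = 1 + 501 = 502$)
$\sqrt{L{\left(K{\left(4,T \right)} \right)} + o} = \sqrt{-78 + 502} = \sqrt{424} = 2 \sqrt{106}$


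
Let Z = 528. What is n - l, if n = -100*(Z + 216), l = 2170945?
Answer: -2245345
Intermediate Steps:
n = -74400 (n = -100*(528 + 216) = -100*744 = -74400)
n - l = -74400 - 1*2170945 = -74400 - 2170945 = -2245345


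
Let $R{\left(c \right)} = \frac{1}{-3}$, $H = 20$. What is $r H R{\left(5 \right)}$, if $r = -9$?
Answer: $60$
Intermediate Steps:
$R{\left(c \right)} = - \frac{1}{3}$
$r H R{\left(5 \right)} = \left(-9\right) 20 \left(- \frac{1}{3}\right) = \left(-180\right) \left(- \frac{1}{3}\right) = 60$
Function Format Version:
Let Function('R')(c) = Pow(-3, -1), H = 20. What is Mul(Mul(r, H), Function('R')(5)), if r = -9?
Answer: 60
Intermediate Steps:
Function('R')(c) = Rational(-1, 3)
Mul(Mul(r, H), Function('R')(5)) = Mul(Mul(-9, 20), Rational(-1, 3)) = Mul(-180, Rational(-1, 3)) = 60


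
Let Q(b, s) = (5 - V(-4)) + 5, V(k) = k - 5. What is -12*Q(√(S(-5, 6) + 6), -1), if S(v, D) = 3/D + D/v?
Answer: -228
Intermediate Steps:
V(k) = -5 + k
Q(b, s) = 19 (Q(b, s) = (5 - (-5 - 4)) + 5 = (5 - 1*(-9)) + 5 = (5 + 9) + 5 = 14 + 5 = 19)
-12*Q(√(S(-5, 6) + 6), -1) = -12*19 = -228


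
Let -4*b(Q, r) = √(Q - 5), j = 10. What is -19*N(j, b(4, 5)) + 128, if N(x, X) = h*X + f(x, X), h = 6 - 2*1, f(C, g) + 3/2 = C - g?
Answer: -67/2 + 57*I/4 ≈ -33.5 + 14.25*I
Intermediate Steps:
f(C, g) = -3/2 + C - g (f(C, g) = -3/2 + (C - g) = -3/2 + C - g)
b(Q, r) = -√(-5 + Q)/4 (b(Q, r) = -√(Q - 5)/4 = -√(-5 + Q)/4)
h = 4 (h = 6 - 2 = 4)
N(x, X) = -3/2 + x + 3*X (N(x, X) = 4*X + (-3/2 + x - X) = -3/2 + x + 3*X)
-19*N(j, b(4, 5)) + 128 = -19*(-3/2 + 10 + 3*(-√(-5 + 4)/4)) + 128 = -19*(-3/2 + 10 + 3*(-I/4)) + 128 = -19*(-3/2 + 10 - 3*I/4) + 128 = -19*(17/2 - 3*I/4) + 128 = (-323/2 + 57*I/4) + 128 = -67/2 + 57*I/4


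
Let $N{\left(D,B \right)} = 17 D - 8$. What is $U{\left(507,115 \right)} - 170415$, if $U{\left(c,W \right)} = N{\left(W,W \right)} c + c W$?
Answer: $875019$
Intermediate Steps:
$N{\left(D,B \right)} = -8 + 17 D$
$U{\left(c,W \right)} = W c + c \left(-8 + 17 W\right)$ ($U{\left(c,W \right)} = \left(-8 + 17 W\right) c + c W = c \left(-8 + 17 W\right) + W c = W c + c \left(-8 + 17 W\right)$)
$U{\left(507,115 \right)} - 170415 = 2 \cdot 507 \left(-4 + 9 \cdot 115\right) - 170415 = 2 \cdot 507 \left(-4 + 1035\right) - 170415 = 2 \cdot 507 \cdot 1031 - 170415 = 1045434 - 170415 = 875019$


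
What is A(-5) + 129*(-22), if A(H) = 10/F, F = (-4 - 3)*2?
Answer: -19871/7 ≈ -2838.7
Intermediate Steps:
F = -14 (F = -7*2 = -14)
A(H) = -5/7 (A(H) = 10/(-14) = 10*(-1/14) = -5/7)
A(-5) + 129*(-22) = -5/7 + 129*(-22) = -5/7 - 2838 = -19871/7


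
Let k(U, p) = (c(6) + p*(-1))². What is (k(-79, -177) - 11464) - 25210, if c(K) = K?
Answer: -3185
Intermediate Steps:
k(U, p) = (6 - p)² (k(U, p) = (6 + p*(-1))² = (6 - p)²)
(k(-79, -177) - 11464) - 25210 = ((-6 - 177)² - 11464) - 25210 = ((-183)² - 11464) - 25210 = (33489 - 11464) - 25210 = 22025 - 25210 = -3185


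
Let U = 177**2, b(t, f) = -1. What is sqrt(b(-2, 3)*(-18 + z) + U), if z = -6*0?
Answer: 27*sqrt(43) ≈ 177.05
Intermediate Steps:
z = 0
U = 31329
sqrt(b(-2, 3)*(-18 + z) + U) = sqrt(-(-18 + 0) + 31329) = sqrt(-1*(-18) + 31329) = sqrt(18 + 31329) = sqrt(31347) = 27*sqrt(43)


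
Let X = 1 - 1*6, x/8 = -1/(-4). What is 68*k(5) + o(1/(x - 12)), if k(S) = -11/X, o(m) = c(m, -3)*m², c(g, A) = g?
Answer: 149599/1000 ≈ 149.60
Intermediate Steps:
x = 2 (x = 8*(-1/(-4)) = 8*(-1*(-¼)) = 8*(¼) = 2)
X = -5 (X = 1 - 6 = -5)
o(m) = m³ (o(m) = m*m² = m³)
k(S) = 11/5 (k(S) = -11/(-5) = -11*(-⅕) = 11/5)
68*k(5) + o(1/(x - 12)) = 68*(11/5) + (1/(2 - 12))³ = 748/5 + (1/(-10))³ = 748/5 + (-⅒)³ = 748/5 - 1/1000 = 149599/1000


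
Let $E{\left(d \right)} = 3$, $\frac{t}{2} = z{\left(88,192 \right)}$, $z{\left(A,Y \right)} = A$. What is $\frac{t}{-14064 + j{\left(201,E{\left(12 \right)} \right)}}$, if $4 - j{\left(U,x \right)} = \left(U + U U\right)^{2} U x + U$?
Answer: $- \frac{176}{994059023873} \approx -1.7705 \cdot 10^{-10}$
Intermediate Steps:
$t = 176$ ($t = 2 \cdot 88 = 176$)
$j{\left(U,x \right)} = 4 - U - U x \left(U + U^{2}\right)^{2}$ ($j{\left(U,x \right)} = 4 - \left(\left(U + U U\right)^{2} U x + U\right) = 4 - \left(\left(U + U^{2}\right)^{2} U x + U\right) = 4 - \left(U \left(U + U^{2}\right)^{2} x + U\right) = 4 - \left(U x \left(U + U^{2}\right)^{2} + U\right) = 4 - \left(U + U x \left(U + U^{2}\right)^{2}\right) = 4 - U - U x \left(U + U^{2}\right)^{2}$)
$\frac{t}{-14064 + j{\left(201,E{\left(12 \right)} \right)}} = \frac{176}{-14064 - \left(197 + 3 \cdot 201^{3} \left(1 + 201\right)^{2}\right)} = \frac{176}{-14064 - \left(197 + 3 \cdot 8120601 \cdot 202^{2}\right)} = \frac{176}{-14064 - \left(197 + 3 \cdot 8120601 \cdot 40804\right)} = \frac{176}{-14064 - 994059009809} = \frac{176}{-994059023873} = 176 \left(- \frac{1}{994059023873}\right) = - \frac{176}{994059023873}$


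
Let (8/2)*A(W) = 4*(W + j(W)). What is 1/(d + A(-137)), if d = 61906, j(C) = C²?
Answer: 1/80538 ≈ 1.2416e-5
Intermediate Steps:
A(W) = W + W² (A(W) = (4*(W + W²))/4 = (4*W + 4*W²)/4 = W + W²)
1/(d + A(-137)) = 1/(61906 - 137*(1 - 137)) = 1/(61906 - 137*(-136)) = 1/(61906 + 18632) = 1/80538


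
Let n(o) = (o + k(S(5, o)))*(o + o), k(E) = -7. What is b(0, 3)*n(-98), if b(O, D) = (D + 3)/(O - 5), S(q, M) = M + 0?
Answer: -24696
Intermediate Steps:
S(q, M) = M
n(o) = 2*o*(-7 + o) (n(o) = (o - 7)*(o + o) = (-7 + o)*(2*o) = 2*o*(-7 + o))
b(O, D) = (3 + D)/(-5 + O)
b(0, 3)*n(-98) = ((3 + 3)/(-5 + 0))*(2*(-98)*(-7 - 98)) = (6/(-5))*(2*(-98)*(-105)) = -⅕*6*20580 = -6/5*20580 = -24696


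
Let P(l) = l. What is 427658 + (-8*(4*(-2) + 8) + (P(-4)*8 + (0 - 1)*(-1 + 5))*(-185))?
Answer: 434318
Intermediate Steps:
427658 + (-8*(4*(-2) + 8) + (P(-4)*8 + (0 - 1)*(-1 + 5))*(-185)) = 427658 + (-8*(4*(-2) + 8) + (-4*8 + (0 - 1)*(-1 + 5))*(-185)) = 427658 + (-8*(-8 + 8) + (-32 - 1*4)*(-185)) = 427658 + (-8*0 + (-32 - 4)*(-185)) = 427658 + (0 - 36*(-185)) = 427658 + (0 + 6660) = 427658 + 6660 = 434318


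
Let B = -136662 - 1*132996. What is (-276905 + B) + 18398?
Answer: -528165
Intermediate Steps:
B = -269658 (B = -136662 - 132996 = -269658)
(-276905 + B) + 18398 = (-276905 - 269658) + 18398 = -546563 + 18398 = -528165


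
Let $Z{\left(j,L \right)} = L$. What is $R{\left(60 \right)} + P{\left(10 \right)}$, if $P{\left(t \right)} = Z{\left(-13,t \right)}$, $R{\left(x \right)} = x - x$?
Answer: $10$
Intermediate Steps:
$R{\left(x \right)} = 0$
$P{\left(t \right)} = t$
$R{\left(60 \right)} + P{\left(10 \right)} = 0 + 10 = 10$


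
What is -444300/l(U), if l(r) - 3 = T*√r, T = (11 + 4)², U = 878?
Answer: 148100/4938749 - 11107500*√878/4938749 ≈ -66.612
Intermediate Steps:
T = 225 (T = 15² = 225)
l(r) = 3 + 225*√r
-444300/l(U) = -444300/(3 + 225*√878)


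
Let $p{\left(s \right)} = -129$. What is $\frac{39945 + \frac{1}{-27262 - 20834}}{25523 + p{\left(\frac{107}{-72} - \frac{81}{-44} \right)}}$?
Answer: $\frac{1921194719}{1221349824} \approx 1.573$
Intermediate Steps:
$\frac{39945 + \frac{1}{-27262 - 20834}}{25523 + p{\left(\frac{107}{-72} - \frac{81}{-44} \right)}} = \frac{39945 + \frac{1}{-27262 - 20834}}{25523 - 129} = \frac{39945 + \frac{1}{-48096}}{25394} = \left(39945 - \frac{1}{48096}\right) \frac{1}{25394} = \frac{1921194719}{48096} \cdot \frac{1}{25394} = \frac{1921194719}{1221349824}$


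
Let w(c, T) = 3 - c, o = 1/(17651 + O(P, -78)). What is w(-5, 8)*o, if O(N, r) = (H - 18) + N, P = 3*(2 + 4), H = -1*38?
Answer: 8/17613 ≈ 0.00045421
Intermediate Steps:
H = -38
P = 18 (P = 3*6 = 18)
O(N, r) = -56 + N (O(N, r) = (-38 - 18) + N = -56 + N)
o = 1/17613 (o = 1/(17651 + (-56 + 18)) = 1/(17651 - 38) = 1/17613 ≈ 5.6776e-5)
w(-5, 8)*o = (3 - 1*(-5))*(1/17613) = (3 + 5)*(1/17613) = 8*(1/17613) = 8/17613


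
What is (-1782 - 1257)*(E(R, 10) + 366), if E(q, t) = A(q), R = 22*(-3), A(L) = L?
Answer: -911700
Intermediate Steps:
R = -66
E(q, t) = q
(-1782 - 1257)*(E(R, 10) + 366) = (-1782 - 1257)*(-66 + 366) = -3039*300 = -911700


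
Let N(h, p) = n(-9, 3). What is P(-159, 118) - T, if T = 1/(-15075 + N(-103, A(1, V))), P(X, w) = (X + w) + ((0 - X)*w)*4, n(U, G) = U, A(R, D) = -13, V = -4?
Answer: 1131405589/15084 ≈ 75007.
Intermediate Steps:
N(h, p) = -9
P(X, w) = X + w - 4*X*w (P(X, w) = (X + w) + ((-X)*w)*4 = (X + w) - X*w*4 = (X + w) - 4*X*w = X + w - 4*X*w)
T = -1/15084 (T = 1/(-15075 - 9) = 1/(-15084) = -1/15084 ≈ -6.6295e-5)
P(-159, 118) - T = (-159 + 118 - 4*(-159)*118) - 1*(-1/15084) = (-159 + 118 + 75048) + 1/15084 = 75007 + 1/15084 = 1131405589/15084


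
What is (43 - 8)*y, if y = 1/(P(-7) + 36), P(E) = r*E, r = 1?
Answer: 35/29 ≈ 1.2069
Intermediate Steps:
P(E) = E (P(E) = 1*E = E)
y = 1/29 (y = 1/(-7 + 36) = 1/29 ≈ 0.034483)
(43 - 8)*y = (43 - 8)*(1/29) = 35*(1/29) = 35/29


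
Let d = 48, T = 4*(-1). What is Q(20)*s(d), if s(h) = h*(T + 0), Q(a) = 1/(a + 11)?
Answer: -192/31 ≈ -6.1936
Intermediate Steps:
T = -4
Q(a) = 1/(11 + a)
s(h) = -4*h (s(h) = h*(-4 + 0) = h*(-4) = -4*h)
Q(20)*s(d) = (-4*48)/(11 + 20) = -192/31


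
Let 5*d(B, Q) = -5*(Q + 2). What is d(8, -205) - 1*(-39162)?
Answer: 39365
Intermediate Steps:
d(B, Q) = -2 - Q (d(B, Q) = (-5*(Q + 2))/5 = (-5*(2 + Q))/5 = (-10 - 5*Q)/5 = -2 - Q)
d(8, -205) - 1*(-39162) = (-2 - 1*(-205)) - 1*(-39162) = (-2 + 205) + 39162 = 203 + 39162 = 39365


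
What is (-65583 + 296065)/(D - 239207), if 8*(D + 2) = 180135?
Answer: -1843856/1733537 ≈ -1.0636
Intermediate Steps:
D = 180119/8 (D = -2 + (⅛)*180135 = -2 + 180135/8 = 180119/8 ≈ 22515.)
(-65583 + 296065)/(D - 239207) = (-65583 + 296065)/(180119/8 - 239207) = 230482/(-1733537/8) = 230482*(-8/1733537) = -1843856/1733537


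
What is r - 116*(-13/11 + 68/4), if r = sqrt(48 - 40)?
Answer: -20184/11 + 2*sqrt(2) ≈ -1832.1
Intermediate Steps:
r = 2*sqrt(2) (r = sqrt(8) = 2*sqrt(2) ≈ 2.8284)
r - 116*(-13/11 + 68/4) = 2*sqrt(2) - 116*(-13/11 + 68/4) = 2*sqrt(2) - 116*(-13*1/11 + 68*(1/4)) = 2*sqrt(2) - 116*(-13/11 + 17) = 2*sqrt(2) - 116*174/11 = 2*sqrt(2) - 20184/11 = -20184/11 + 2*sqrt(2)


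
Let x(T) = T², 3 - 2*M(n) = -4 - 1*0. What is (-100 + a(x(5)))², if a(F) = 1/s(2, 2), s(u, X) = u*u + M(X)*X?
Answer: 1207801/121 ≈ 9981.8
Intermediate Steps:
M(n) = 7/2 (M(n) = 3/2 - (-4 - 1*0)/2 = 3/2 - (-4 + 0)/2 = 3/2 - ½*(-4) = 3/2 + 2 = 7/2)
s(u, X) = u² + 7*X/2 (s(u, X) = u*u + 7*X/2 = u² + 7*X/2)
a(F) = 1/11 (a(F) = 1/(2² + (7/2)*2) = 1/(4 + 7) = 1/11)
(-100 + a(x(5)))² = (-100 + 1/11)² = (-1099/11)² = 1207801/121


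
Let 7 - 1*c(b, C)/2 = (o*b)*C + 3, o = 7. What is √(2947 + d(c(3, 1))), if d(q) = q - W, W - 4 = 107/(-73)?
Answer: 28*√19783/73 ≈ 53.949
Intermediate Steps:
W = 185/73 (W = 4 + 107/(-73) = 4 + 107*(-1/73) = 4 - 107/73 = 185/73 ≈ 2.5342)
c(b, C) = 8 - 14*C*b (c(b, C) = 14 - 2*((7*b)*C + 3) = 14 - 2*(7*C*b + 3) = 14 - 2*(3 + 7*C*b) = 14 + (-6 - 14*C*b) = 8 - 14*C*b)
d(q) = -185/73 + q (d(q) = q - 1*185/73 = q - 185/73 = -185/73 + q)
√(2947 + d(c(3, 1))) = √(2947 + (-185/73 + (8 - 14*1*3))) = √(2947 + (-185/73 + (8 - 42))) = √(2947 + (-185/73 - 34)) = √(2947 - 2667/73) = √(212464/73) = 28*√19783/73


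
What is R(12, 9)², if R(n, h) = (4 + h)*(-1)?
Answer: 169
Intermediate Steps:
R(n, h) = -4 - h
R(12, 9)² = (-4 - 1*9)² = (-4 - 9)² = (-13)² = 169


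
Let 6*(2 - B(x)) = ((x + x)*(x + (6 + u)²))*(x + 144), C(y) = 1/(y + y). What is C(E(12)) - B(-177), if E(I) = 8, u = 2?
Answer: -3520207/16 ≈ -2.2001e+5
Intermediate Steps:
C(y) = 1/(2*y)
B(x) = 2 - x*(64 + x)*(144 + x)/3 (B(x) = 2 - (x + x)*(x + (6 + 2)²)*(x + 144)/6 = 2 - (2*x)*(x + 8²)*(144 + x)/6 = 2 - (2*x)*(x + 64)*(144 + x)/6 = 2 - (2*x)*(64 + x)*(144 + x)/6 = 2 - 2*x*(64 + x)*(144 + x)/6 = 2 - x*(64 + x)*(144 + x)/3)
C(E(12)) - B(-177) = (½)/8 - (2 - 3072*(-177) - 208/3*(-177)² - ⅓*(-177)³) = (½)*(⅛) - (2 + 543744 - 208/3*31329 - ⅓*(-5545233)) = 1/16 - (2 + 543744 - 2172144 + 1848411) = 1/16 - 1*220013 = 1/16 - 220013 = -3520207/16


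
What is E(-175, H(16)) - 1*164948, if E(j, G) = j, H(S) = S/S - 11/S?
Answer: -165123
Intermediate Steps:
H(S) = 1 - 11/S
E(-175, H(16)) - 1*164948 = -175 - 1*164948 = -175 - 164948 = -165123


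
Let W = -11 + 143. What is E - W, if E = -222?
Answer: -354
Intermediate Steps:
W = 132
E - W = -222 - 1*132 = -222 - 132 = -354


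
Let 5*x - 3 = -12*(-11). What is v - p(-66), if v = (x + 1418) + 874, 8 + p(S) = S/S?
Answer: 2326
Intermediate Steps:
x = 27 (x = ⅗ + (-12*(-11))/5 = ⅗ + (⅕)*132 = ⅗ + 132/5 = 27)
p(S) = -7 (p(S) = -8 + S/S = -8 + 1 = -7)
v = 2319 (v = (27 + 1418) + 874 = 1445 + 874 = 2319)
v - p(-66) = 2319 - 1*(-7) = 2319 + 7 = 2326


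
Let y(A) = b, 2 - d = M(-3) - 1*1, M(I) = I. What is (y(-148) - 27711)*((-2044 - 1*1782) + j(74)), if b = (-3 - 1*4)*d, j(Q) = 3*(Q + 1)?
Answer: 99938553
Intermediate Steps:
j(Q) = 3 + 3*Q (j(Q) = 3*(1 + Q) = 3 + 3*Q)
d = 6 (d = 2 - (-3 - 1*1) = 2 - (-3 - 1) = 2 - 1*(-4) = 2 + 4 = 6)
b = -42 (b = (-3 - 1*4)*6 = (-3 - 4)*6 = -7*6 = -42)
y(A) = -42
(y(-148) - 27711)*((-2044 - 1*1782) + j(74)) = (-42 - 27711)*((-2044 - 1*1782) + (3 + 3*74)) = -27753*((-2044 - 1782) + (3 + 222)) = -27753*(-3826 + 225) = -27753*(-3601) = 99938553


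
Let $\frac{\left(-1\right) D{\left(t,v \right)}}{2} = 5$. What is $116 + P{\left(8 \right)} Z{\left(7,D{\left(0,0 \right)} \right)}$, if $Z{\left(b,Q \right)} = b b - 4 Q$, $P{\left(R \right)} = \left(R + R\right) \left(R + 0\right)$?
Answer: $11508$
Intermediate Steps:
$P{\left(R \right)} = 2 R^{2}$ ($P{\left(R \right)} = 2 R R = 2 R^{2}$)
$D{\left(t,v \right)} = -10$ ($D{\left(t,v \right)} = \left(-2\right) 5 = -10$)
$Z{\left(b,Q \right)} = b^{2} - 4 Q$
$116 + P{\left(8 \right)} Z{\left(7,D{\left(0,0 \right)} \right)} = 116 + 2 \cdot 8^{2} \left(7^{2} - -40\right) = 116 + 2 \cdot 64 \left(49 + 40\right) = 116 + 128 \cdot 89 = 116 + 11392 = 11508$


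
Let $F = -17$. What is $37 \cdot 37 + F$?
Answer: $1352$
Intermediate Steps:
$37 \cdot 37 + F = 37 \cdot 37 - 17 = 1369 - 17 = 1352$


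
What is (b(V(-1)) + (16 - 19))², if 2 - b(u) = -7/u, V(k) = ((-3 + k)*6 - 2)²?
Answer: 447561/456976 ≈ 0.97940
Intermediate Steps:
V(k) = (-20 + 6*k)² (V(k) = ((-18 + 6*k) - 2)² = (-20 + 6*k)²)
b(u) = 2 + 7/u (b(u) = 2 - (-7)/u = 2 + 7/u)
(b(V(-1)) + (16 - 19))² = ((2 + 7/((4*(-10 + 3*(-1))²))) + (16 - 19))² = ((2 + 7/((4*(-10 - 3)²))) - 3)² = ((2 + 7/((4*(-13)²))) - 3)² = ((2 + 7/((4*169))) - 3)² = ((2 + 7/676) - 3)² = (1359/676 - 3)² = (-669/676)² = 447561/456976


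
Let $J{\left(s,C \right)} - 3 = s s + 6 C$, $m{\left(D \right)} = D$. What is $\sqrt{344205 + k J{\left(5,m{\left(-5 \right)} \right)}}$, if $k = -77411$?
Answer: $\sqrt{499027} \approx 706.42$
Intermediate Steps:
$J{\left(s,C \right)} = 3 + s^{2} + 6 C$ ($J{\left(s,C \right)} = 3 + \left(s s + 6 C\right) = 3 + \left(s^{2} + 6 C\right) = 3 + s^{2} + 6 C$)
$\sqrt{344205 + k J{\left(5,m{\left(-5 \right)} \right)}} = \sqrt{344205 - 77411 \left(3 + 5^{2} + 6 \left(-5\right)\right)} = \sqrt{344205 - 77411 \left(3 + 25 - 30\right)} = \sqrt{344205 - -154822} = \sqrt{344205 + 154822} = \sqrt{499027}$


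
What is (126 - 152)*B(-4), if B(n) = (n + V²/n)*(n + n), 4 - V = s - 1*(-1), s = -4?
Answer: -3380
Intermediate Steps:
V = 7 (V = 4 - (-4 - 1*(-1)) = 4 - (-4 + 1) = 4 - 1*(-3) = 4 + 3 = 7)
B(n) = 2*n*(n + 49/n) (B(n) = (n + 7²/n)*(n + n) = (n + 49/n)*(2*n) = 2*n*(n + 49/n))
(126 - 152)*B(-4) = (126 - 152)*(98 + 2*(-4)²) = -26*(98 + 2*16) = -26*(98 + 32) = -26*130 = -3380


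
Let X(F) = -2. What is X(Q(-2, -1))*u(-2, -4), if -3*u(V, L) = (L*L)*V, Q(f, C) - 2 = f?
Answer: -64/3 ≈ -21.333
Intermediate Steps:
Q(f, C) = 2 + f
u(V, L) = -V*L²/3 (u(V, L) = -L*L*V/3 = -L²*V/3 = -V*L²/3)
X(Q(-2, -1))*u(-2, -4) = -(-2)*(-2)*(-4)²/3 = -(-2)*(-2)*16/3 = -2*32/3 = -64/3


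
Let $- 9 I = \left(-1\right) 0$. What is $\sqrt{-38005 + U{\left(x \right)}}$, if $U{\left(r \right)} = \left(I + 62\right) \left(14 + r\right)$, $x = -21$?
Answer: $3 i \sqrt{4271} \approx 196.06 i$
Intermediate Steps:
$I = 0$ ($I = - \frac{\left(-1\right) 0}{9} = \left(- \frac{1}{9}\right) 0 = 0$)
$U{\left(r \right)} = 868 + 62 r$ ($U{\left(r \right)} = \left(0 + 62\right) \left(14 + r\right) = 62 \left(14 + r\right) = 868 + 62 r$)
$\sqrt{-38005 + U{\left(x \right)}} = \sqrt{-38005 + \left(868 + 62 \left(-21\right)\right)} = \sqrt{-38005 + \left(868 - 1302\right)} = \sqrt{-38005 - 434} = \sqrt{-38439} = 3 i \sqrt{4271}$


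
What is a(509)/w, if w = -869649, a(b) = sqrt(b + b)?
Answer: -sqrt(1018)/869649 ≈ -3.6689e-5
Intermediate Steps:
a(b) = sqrt(2)*sqrt(b) (a(b) = sqrt(2*b) = sqrt(2)*sqrt(b))
a(509)/w = (sqrt(2)*sqrt(509))/(-869649) = sqrt(1018)*(-1/869649) = -sqrt(1018)/869649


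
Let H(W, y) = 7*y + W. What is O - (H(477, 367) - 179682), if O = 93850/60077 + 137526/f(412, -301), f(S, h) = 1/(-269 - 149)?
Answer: -3442966637014/60077 ≈ -5.7309e+7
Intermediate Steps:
f(S, h) = -1/418 (f(S, h) = 1/(-418) = -1/418)
H(W, y) = W + 7*y
O = -3453578397986/60077 (O = 93850/60077 + 137526/(-1/418) = 93850*(1/60077) + 137526*(-418) = 93850/60077 - 57485868 = -3453578397986/60077 ≈ -5.7486e+7)
O - (H(477, 367) - 179682) = -3453578397986/60077 - ((477 + 7*367) - 179682) = -3453578397986/60077 - ((477 + 2569) - 179682) = -3453578397986/60077 - (3046 - 179682) = -3453578397986/60077 - 1*(-176636) = -3453578397986/60077 + 176636 = -3442966637014/60077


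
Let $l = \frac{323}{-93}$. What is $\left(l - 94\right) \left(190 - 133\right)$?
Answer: $- \frac{172235}{31} \approx -5556.0$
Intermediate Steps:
$l = - \frac{323}{93}$ ($l = 323 \left(- \frac{1}{93}\right) = - \frac{323}{93} \approx -3.4731$)
$\left(l - 94\right) \left(190 - 133\right) = \left(- \frac{323}{93} - 94\right) \left(190 - 133\right) = - \frac{9065 \left(190 - 133\right)}{93} = \left(- \frac{9065}{93}\right) 57 = - \frac{172235}{31}$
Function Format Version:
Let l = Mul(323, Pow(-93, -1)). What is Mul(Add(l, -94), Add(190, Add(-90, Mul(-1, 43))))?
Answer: Rational(-172235, 31) ≈ -5556.0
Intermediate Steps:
l = Rational(-323, 93) (l = Mul(323, Rational(-1, 93)) = Rational(-323, 93) ≈ -3.4731)
Mul(Add(l, -94), Add(190, Add(-90, Mul(-1, 43)))) = Mul(Add(Rational(-323, 93), -94), Add(190, Add(-90, Mul(-1, 43)))) = Mul(Rational(-9065, 93), Add(190, Add(-90, -43))) = Mul(Rational(-9065, 93), Add(190, -133)) = Mul(Rational(-9065, 93), 57) = Rational(-172235, 31)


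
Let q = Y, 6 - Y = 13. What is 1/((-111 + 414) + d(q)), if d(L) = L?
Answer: 1/296 ≈ 0.0033784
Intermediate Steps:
Y = -7 (Y = 6 - 1*13 = 6 - 13 = -7)
q = -7
1/((-111 + 414) + d(q)) = 1/((-111 + 414) - 7) = 1/(303 - 7) = 1/296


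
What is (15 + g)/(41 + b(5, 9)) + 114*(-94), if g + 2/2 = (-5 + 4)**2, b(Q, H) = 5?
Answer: -492921/46 ≈ -10716.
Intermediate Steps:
g = 0 (g = -1 + (-5 + 4)**2 = -1 + (-1)**2 = -1 + 1 = 0)
(15 + g)/(41 + b(5, 9)) + 114*(-94) = (15 + 0)/(41 + 5) + 114*(-94) = 15/46 - 10716 = -492921/46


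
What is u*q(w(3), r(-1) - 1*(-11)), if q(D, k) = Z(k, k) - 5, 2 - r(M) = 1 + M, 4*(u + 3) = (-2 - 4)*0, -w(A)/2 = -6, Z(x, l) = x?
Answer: -24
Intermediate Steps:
w(A) = 12 (w(A) = -2*(-6) = 12)
u = -3 (u = -3 + ((-2 - 4)*0)/4 = -3 + (-6*0)/4 = -3 + (1/4)*0 = -3 + 0 = -3)
r(M) = 1 - M (r(M) = 2 - (1 + M) = 2 + (-1 - M) = 1 - M)
q(D, k) = -5 + k (q(D, k) = k - 5 = -5 + k)
u*q(w(3), r(-1) - 1*(-11)) = -3*(-5 + ((1 - 1*(-1)) - 1*(-11))) = -3*(-5 + ((1 + 1) + 11)) = -3*(-5 + (2 + 11)) = -3*(-5 + 13) = -3*8 = -24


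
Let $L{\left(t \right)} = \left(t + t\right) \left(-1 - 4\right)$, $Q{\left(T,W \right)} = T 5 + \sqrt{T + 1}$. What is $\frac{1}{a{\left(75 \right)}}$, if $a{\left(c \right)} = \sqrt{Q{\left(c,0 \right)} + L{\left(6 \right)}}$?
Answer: $\frac{1}{\sqrt{315 + 2 \sqrt{19}}} \approx 0.05558$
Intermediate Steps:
$Q{\left(T,W \right)} = \sqrt{1 + T} + 5 T$ ($Q{\left(T,W \right)} = 5 T + \sqrt{1 + T} = \sqrt{1 + T} + 5 T$)
$L{\left(t \right)} = - 10 t$ ($L{\left(t \right)} = 2 t \left(-5\right) = - 10 t$)
$a{\left(c \right)} = \sqrt{-60 + \sqrt{1 + c} + 5 c}$ ($a{\left(c \right)} = \sqrt{\left(\sqrt{1 + c} + 5 c\right) - 60} = \sqrt{-60 + \sqrt{1 + c} + 5 c}$)
$\frac{1}{a{\left(75 \right)}} = \frac{1}{\sqrt{-60 + \sqrt{1 + 75} + 5 \cdot 75}} = \frac{1}{\sqrt{-60 + \sqrt{76} + 375}} = \frac{1}{\sqrt{-60 + 2 \sqrt{19} + 375}} = \frac{1}{\sqrt{315 + 2 \sqrt{19}}}$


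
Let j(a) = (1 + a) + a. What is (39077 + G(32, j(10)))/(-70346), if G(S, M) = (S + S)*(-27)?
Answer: -2197/4138 ≈ -0.53093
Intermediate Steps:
j(a) = 1 + 2*a
G(S, M) = -54*S (G(S, M) = (2*S)*(-27) = -54*S)
(39077 + G(32, j(10)))/(-70346) = (39077 - 54*32)/(-70346) = (39077 - 1728)*(-1/70346) = 37349*(-1/70346) = -2197/4138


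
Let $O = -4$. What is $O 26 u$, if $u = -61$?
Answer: $6344$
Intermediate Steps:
$O 26 u = \left(-4\right) 26 \left(-61\right) = \left(-104\right) \left(-61\right) = 6344$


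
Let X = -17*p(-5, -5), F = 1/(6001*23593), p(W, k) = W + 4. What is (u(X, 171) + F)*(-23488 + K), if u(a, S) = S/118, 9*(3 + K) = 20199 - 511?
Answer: -4641894272303851/150359651766 ≈ -30872.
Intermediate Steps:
p(W, k) = 4 + W
F = 1/141581593 (F = (1/6001)*(1/23593) = 1/141581593 ≈ 7.0631e-9)
X = 17 (X = -17*(4 - 5) = -17*(-1) = 17)
K = 19661/9 (K = -3 + (20199 - 511)/9 = -3 + (1/9)*19688 = -3 + 19688/9 = 19661/9 ≈ 2184.6)
u(a, S) = S/118 (u(a, S) = S*(1/118) = S/118)
(u(X, 171) + F)*(-23488 + K) = ((1/118)*171 + 1/141581593)*(-23488 + 19661/9) = (171/118 + 1/141581593)*(-191731/9) = (24210452521/16706627974)*(-191731/9) = -4641894272303851/150359651766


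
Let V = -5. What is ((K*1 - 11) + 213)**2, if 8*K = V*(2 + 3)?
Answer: 2531281/64 ≈ 39551.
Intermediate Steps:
K = -25/8 (K = (-5*(2 + 3))/8 = (-5*5)/8 = (1/8)*(-25) = -25/8 ≈ -3.1250)
((K*1 - 11) + 213)**2 = ((-25/8*1 - 11) + 213)**2 = ((-25/8 - 11) + 213)**2 = (-113/8 + 213)**2 = (1591/8)**2 = 2531281/64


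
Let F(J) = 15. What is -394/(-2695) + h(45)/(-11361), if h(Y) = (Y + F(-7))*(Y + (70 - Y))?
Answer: -325846/1457995 ≈ -0.22349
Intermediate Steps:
h(Y) = 1050 + 70*Y (h(Y) = (Y + 15)*(Y + (70 - Y)) = (15 + Y)*70 = 1050 + 70*Y)
-394/(-2695) + h(45)/(-11361) = -394/(-2695) + (1050 + 70*45)/(-11361) = -394*(-1/2695) + (1050 + 3150)*(-1/11361) = 394/2695 + 4200*(-1/11361) = 394/2695 - 200/541 = -325846/1457995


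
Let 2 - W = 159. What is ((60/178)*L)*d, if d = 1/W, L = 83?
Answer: -2490/13973 ≈ -0.17820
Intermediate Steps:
W = -157 (W = 2 - 1*159 = 2 - 159 = -157)
d = -1/157 (d = 1/(-157) = -1/157 ≈ -0.0063694)
((60/178)*L)*d = ((60/178)*83)*(-1/157) = ((60*(1/178))*83)*(-1/157) = ((30/89)*83)*(-1/157) = (2490/89)*(-1/157) = -2490/13973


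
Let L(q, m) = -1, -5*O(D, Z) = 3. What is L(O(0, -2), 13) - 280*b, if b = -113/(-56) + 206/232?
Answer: -23624/29 ≈ -814.62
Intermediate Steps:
O(D, Z) = -⅗ (O(D, Z) = -⅕*3 = -⅗)
b = 4719/1624 (b = -113*(-1/56) + 206*(1/232) = 113/56 + 103/116 = 4719/1624 ≈ 2.9058)
L(O(0, -2), 13) - 280*b = -1 - 280*4719/1624 = -1 - 23595/29 = -23624/29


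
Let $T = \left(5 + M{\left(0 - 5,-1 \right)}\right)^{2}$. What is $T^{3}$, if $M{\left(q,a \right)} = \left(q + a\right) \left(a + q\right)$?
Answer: $4750104241$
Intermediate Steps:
$M{\left(q,a \right)} = \left(a + q\right)^{2}$ ($M{\left(q,a \right)} = \left(a + q\right) \left(a + q\right) = \left(a + q\right)^{2}$)
$T = 1681$ ($T = \left(5 + \left(-1 + \left(0 - 5\right)\right)^{2}\right)^{2} = \left(5 + \left(-1 - 5\right)^{2}\right)^{2} = \left(5 + \left(-6\right)^{2}\right)^{2} = \left(5 + 36\right)^{2} = 41^{2} = 1681$)
$T^{3} = 1681^{3} = 4750104241$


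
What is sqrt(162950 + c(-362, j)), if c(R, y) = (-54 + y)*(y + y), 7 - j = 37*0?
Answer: 2*sqrt(40573) ≈ 402.85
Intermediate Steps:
j = 7 (j = 7 - 37*0 = 7 - 1*0 = 7 + 0 = 7)
c(R, y) = 2*y*(-54 + y) (c(R, y) = (-54 + y)*(2*y) = 2*y*(-54 + y))
sqrt(162950 + c(-362, j)) = sqrt(162950 + 2*7*(-54 + 7)) = sqrt(162950 + 2*7*(-47)) = sqrt(162950 - 658) = sqrt(162292) = 2*sqrt(40573)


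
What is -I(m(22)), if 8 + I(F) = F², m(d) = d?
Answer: -476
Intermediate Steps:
I(F) = -8 + F²
-I(m(22)) = -(-8 + 22²) = -(-8 + 484) = -1*476 = -476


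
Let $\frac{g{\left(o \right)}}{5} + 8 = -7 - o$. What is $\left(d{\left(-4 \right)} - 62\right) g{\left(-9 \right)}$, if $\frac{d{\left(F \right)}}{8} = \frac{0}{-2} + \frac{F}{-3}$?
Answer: $1540$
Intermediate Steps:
$g{\left(o \right)} = -75 - 5 o$ ($g{\left(o \right)} = -40 + 5 \left(-7 - o\right) = -40 - \left(35 + 5 o\right) = -75 - 5 o$)
$d{\left(F \right)} = - \frac{8 F}{3}$ ($d{\left(F \right)} = 8 \left(\frac{0}{-2} + \frac{F}{-3}\right) = 8 \left(0 \left(- \frac{1}{2}\right) + F \left(- \frac{1}{3}\right)\right) = 8 \left(0 - \frac{F}{3}\right) = 8 \left(- \frac{F}{3}\right) = - \frac{8 F}{3}$)
$\left(d{\left(-4 \right)} - 62\right) g{\left(-9 \right)} = \left(\left(- \frac{8}{3}\right) \left(-4\right) - 62\right) \left(-75 - -45\right) = \left(\frac{32}{3} - 62\right) \left(-75 + 45\right) = \left(- \frac{154}{3}\right) \left(-30\right) = 1540$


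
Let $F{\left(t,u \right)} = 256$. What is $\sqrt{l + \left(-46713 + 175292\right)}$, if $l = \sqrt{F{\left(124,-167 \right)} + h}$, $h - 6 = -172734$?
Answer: $\sqrt{128579 + 2 i \sqrt{43118}} \approx 358.58 + 0.5791 i$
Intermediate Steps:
$h = -172728$ ($h = 6 - 172734 = -172728$)
$l = 2 i \sqrt{43118}$ ($l = \sqrt{256 - 172728} = \sqrt{-172472} = 2 i \sqrt{43118} \approx 415.3 i$)
$\sqrt{l + \left(-46713 + 175292\right)} = \sqrt{2 i \sqrt{43118} + \left(-46713 + 175292\right)} = \sqrt{2 i \sqrt{43118} + 128579} = \sqrt{128579 + 2 i \sqrt{43118}}$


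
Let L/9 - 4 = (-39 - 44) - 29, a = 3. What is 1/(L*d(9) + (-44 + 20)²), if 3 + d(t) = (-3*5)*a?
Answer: 1/47232 ≈ 2.1172e-5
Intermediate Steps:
d(t) = -48 (d(t) = -3 - 3*5*3 = -3 - 15*3 = -3 - 45 = -48)
L = -972 (L = 36 + 9*((-39 - 44) - 29) = 36 + 9*(-83 - 29) = 36 + 9*(-112) = 36 - 1008 = -972)
1/(L*d(9) + (-44 + 20)²) = 1/(-972*(-48) + (-44 + 20)²) = 1/(46656 + (-24)²) = 1/(46656 + 576) = 1/47232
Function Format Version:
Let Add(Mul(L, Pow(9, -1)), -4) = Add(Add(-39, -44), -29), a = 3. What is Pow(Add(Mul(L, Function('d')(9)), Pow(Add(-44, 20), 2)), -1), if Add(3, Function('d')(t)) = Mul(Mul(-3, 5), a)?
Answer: Rational(1, 47232) ≈ 2.1172e-5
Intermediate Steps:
Function('d')(t) = -48 (Function('d')(t) = Add(-3, Mul(Mul(-3, 5), 3)) = Add(-3, Mul(-15, 3)) = Add(-3, -45) = -48)
L = -972 (L = Add(36, Mul(9, Add(Add(-39, -44), -29))) = Add(36, Mul(9, Add(-83, -29))) = Add(36, Mul(9, -112)) = Add(36, -1008) = -972)
Pow(Add(Mul(L, Function('d')(9)), Pow(Add(-44, 20), 2)), -1) = Pow(Add(Mul(-972, -48), Pow(Add(-44, 20), 2)), -1) = Pow(Add(46656, Pow(-24, 2)), -1) = Pow(Add(46656, 576), -1) = Pow(47232, -1) = Rational(1, 47232)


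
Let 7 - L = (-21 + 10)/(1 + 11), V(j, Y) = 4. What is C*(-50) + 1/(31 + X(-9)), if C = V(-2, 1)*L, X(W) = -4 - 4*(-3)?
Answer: -20583/13 ≈ -1583.3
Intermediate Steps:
L = 95/12 (L = 7 - (-21 + 10)/(1 + 11) = 7 - (-11)/12 = 7 - 1*(-11/12) = 7 + 11/12 = 95/12 ≈ 7.9167)
X(W) = 8 (X(W) = -4 + 12 = 8)
C = 95/3 (C = 4*(95/12) = 95/3 ≈ 31.667)
C*(-50) + 1/(31 + X(-9)) = (95/3)*(-50) + 1/(31 + 8) = -4750/3 + 1/39 = -20583/13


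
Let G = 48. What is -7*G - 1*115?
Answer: -451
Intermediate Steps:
-7*G - 1*115 = -7*48 - 1*115 = -336 - 115 = -451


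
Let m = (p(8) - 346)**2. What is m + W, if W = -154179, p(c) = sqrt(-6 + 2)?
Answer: -34467 - 1384*I ≈ -34467.0 - 1384.0*I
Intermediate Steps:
p(c) = 2*I (p(c) = sqrt(-4) = 2*I)
m = (-346 + 2*I)**2 (m = (2*I - 346)**2 = (-346 + 2*I)**2 ≈ 1.1971e+5 - 1384.0*I)
m + W = (119712 - 1384*I) - 154179 = -34467 - 1384*I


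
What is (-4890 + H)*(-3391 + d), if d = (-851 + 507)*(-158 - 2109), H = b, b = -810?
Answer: -4425804900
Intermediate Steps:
H = -810
d = 779848 (d = -344*(-2267) = 779848)
(-4890 + H)*(-3391 + d) = (-4890 - 810)*(-3391 + 779848) = -5700*776457 = -4425804900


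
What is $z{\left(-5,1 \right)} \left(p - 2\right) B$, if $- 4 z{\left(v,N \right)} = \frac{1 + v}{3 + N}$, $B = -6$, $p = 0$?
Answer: $3$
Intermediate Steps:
$z{\left(v,N \right)} = - \frac{1 + v}{4 \left(3 + N\right)}$ ($z{\left(v,N \right)} = - \frac{\left(1 + v\right) \frac{1}{3 + N}}{4} = - \frac{\frac{1}{3 + N} \left(1 + v\right)}{4} = - \frac{1 + v}{4 \left(3 + N\right)}$)
$z{\left(-5,1 \right)} \left(p - 2\right) B = \frac{-1 - -5}{4 \left(3 + 1\right)} \left(0 - 2\right) \left(-6\right) = \frac{-1 + 5}{4 \cdot 4} \left(0 - 2\right) \left(-6\right) = \frac{1}{4} \cdot \frac{1}{4} \cdot 4 \left(-2\right) \left(-6\right) = \frac{1}{4} \left(-2\right) \left(-6\right) = \left(- \frac{1}{2}\right) \left(-6\right) = 3$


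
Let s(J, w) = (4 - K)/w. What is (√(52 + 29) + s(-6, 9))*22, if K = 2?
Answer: 1826/9 ≈ 202.89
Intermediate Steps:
s(J, w) = 2/w (s(J, w) = (4 - 1*2)/w = (4 - 2)/w = 2/w)
(√(52 + 29) + s(-6, 9))*22 = (√(52 + 29) + 2/9)*22 = (√81 + 2*(⅑))*22 = (9 + 2/9)*22 = (83/9)*22 = 1826/9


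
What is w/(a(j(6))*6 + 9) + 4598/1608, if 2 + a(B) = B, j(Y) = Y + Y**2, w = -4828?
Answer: -1103087/66732 ≈ -16.530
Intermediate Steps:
a(B) = -2 + B
w/(a(j(6))*6 + 9) + 4598/1608 = -4828/((-2 + 6*(1 + 6))*6 + 9) + 4598/1608 = -4828/((-2 + 6*7)*6 + 9) + 4598*(1/1608) = -4828/((-2 + 42)*6 + 9) + 2299/804 = -4828/(40*6 + 9) + 2299/804 = -4828/(240 + 9) + 2299/804 = -4828/249 + 2299/804 = -1103087/66732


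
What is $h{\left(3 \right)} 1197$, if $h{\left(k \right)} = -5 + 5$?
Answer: $0$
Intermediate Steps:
$h{\left(k \right)} = 0$
$h{\left(3 \right)} 1197 = 0 \cdot 1197 = 0$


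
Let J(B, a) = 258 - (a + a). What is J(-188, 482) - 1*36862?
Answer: -37568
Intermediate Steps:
J(B, a) = 258 - 2*a
J(-188, 482) - 1*36862 = (258 - 2*482) - 1*36862 = (258 - 964) - 36862 = -706 - 36862 = -37568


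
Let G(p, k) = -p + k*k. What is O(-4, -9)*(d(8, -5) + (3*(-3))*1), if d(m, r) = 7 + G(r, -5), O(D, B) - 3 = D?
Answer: -28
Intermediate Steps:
G(p, k) = k² - p (G(p, k) = -p + k² = k² - p)
O(D, B) = 3 + D
d(m, r) = 32 - r (d(m, r) = 7 + ((-5)² - r) = 7 + (25 - r) = 32 - r)
O(-4, -9)*(d(8, -5) + (3*(-3))*1) = (3 - 4)*((32 - 1*(-5)) + (3*(-3))*1) = -((32 + 5) - 9*1) = -(37 - 9) = -1*28 = -28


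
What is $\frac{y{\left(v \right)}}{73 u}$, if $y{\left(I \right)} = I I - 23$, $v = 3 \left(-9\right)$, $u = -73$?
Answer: $- \frac{706}{5329} \approx -0.13248$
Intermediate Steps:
$v = -27$
$y{\left(I \right)} = -23 + I^{2}$ ($y{\left(I \right)} = I^{2} - 23 = -23 + I^{2}$)
$\frac{y{\left(v \right)}}{73 u} = \frac{-23 + \left(-27\right)^{2}}{73 \left(-73\right)} = \frac{-23 + 729}{-5329} = 706 \left(- \frac{1}{5329}\right) = - \frac{706}{5329}$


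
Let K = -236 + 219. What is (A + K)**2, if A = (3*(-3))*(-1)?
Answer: 64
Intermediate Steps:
K = -17
A = 9 (A = -9*(-1) = 9)
(A + K)**2 = (9 - 17)**2 = (-8)**2 = 64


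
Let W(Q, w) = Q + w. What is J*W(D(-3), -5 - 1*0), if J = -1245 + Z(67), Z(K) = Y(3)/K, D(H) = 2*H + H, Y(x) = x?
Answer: 1167768/67 ≈ 17429.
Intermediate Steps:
D(H) = 3*H
Z(K) = 3/K
J = -83412/67 (J = -1245 + 3/67 = -83412/67 ≈ -1245.0)
J*W(D(-3), -5 - 1*0) = -83412*(3*(-3) + (-5 - 1*0))/67 = -83412*(-9 + (-5 + 0))/67 = -83412*(-9 - 5)/67 = -83412/67*(-14) = 1167768/67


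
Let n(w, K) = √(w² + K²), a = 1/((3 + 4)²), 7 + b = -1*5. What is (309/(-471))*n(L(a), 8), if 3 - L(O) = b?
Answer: -1751/157 ≈ -11.153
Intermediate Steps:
b = -12 (b = -7 - 1*5 = -7 - 5 = -12)
a = 1/49 (a = 1/(7²) = 1/49 ≈ 0.020408)
L(O) = 15 (L(O) = 3 - 1*(-12) = 3 + 12 = 15)
n(w, K) = √(K² + w²)
(309/(-471))*n(L(a), 8) = (309/(-471))*√(8² + 15²) = (309*(-1/471))*√(64 + 225) = -103*√289/157 = -103/157*17 = -1751/157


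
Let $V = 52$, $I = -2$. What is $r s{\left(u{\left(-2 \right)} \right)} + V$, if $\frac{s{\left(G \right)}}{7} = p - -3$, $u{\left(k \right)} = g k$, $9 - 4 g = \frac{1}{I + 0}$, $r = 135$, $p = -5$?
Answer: $-1838$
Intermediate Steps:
$g = \frac{19}{8}$ ($g = \frac{9}{4} - \frac{1}{4 \left(-2 + 0\right)} = \frac{9}{4} - \frac{1}{4 \left(-2\right)} = \frac{9}{4} - - \frac{1}{8} = \frac{9}{4} + \frac{1}{8} = \frac{19}{8} \approx 2.375$)
$u{\left(k \right)} = \frac{19 k}{8}$
$s{\left(G \right)} = -14$ ($s{\left(G \right)} = 7 \left(-5 - -3\right) = 7 \left(-5 + 3\right) = 7 \left(-2\right) = -14$)
$r s{\left(u{\left(-2 \right)} \right)} + V = 135 \left(-14\right) + 52 = -1890 + 52 = -1838$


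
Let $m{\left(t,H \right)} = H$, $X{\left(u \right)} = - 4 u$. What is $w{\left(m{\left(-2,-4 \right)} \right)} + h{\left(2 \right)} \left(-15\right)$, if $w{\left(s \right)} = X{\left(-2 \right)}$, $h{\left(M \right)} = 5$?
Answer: $-67$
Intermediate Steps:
$w{\left(s \right)} = 8$ ($w{\left(s \right)} = \left(-4\right) \left(-2\right) = 8$)
$w{\left(m{\left(-2,-4 \right)} \right)} + h{\left(2 \right)} \left(-15\right) = 8 + 5 \left(-15\right) = 8 - 75 = -67$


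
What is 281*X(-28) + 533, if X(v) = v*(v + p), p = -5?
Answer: 260177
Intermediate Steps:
X(v) = v*(-5 + v) (X(v) = v*(v - 5) = v*(-5 + v))
281*X(-28) + 533 = 281*(-28*(-5 - 28)) + 533 = 281*(-28*(-33)) + 533 = 281*924 + 533 = 259644 + 533 = 260177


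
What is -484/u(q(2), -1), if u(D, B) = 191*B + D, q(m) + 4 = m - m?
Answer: 484/195 ≈ 2.4821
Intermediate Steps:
q(m) = -4 (q(m) = -4 + (m - m) = -4 + 0 = -4)
u(D, B) = D + 191*B
-484/u(q(2), -1) = -484/(-4 + 191*(-1)) = -484/(-4 - 191) = -484/(-195) = -484*(-1/195) = 484/195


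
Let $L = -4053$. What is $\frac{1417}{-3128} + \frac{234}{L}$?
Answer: $- \frac{2158351}{4225928} \approx -0.51074$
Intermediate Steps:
$\frac{1417}{-3128} + \frac{234}{L} = \frac{1417}{-3128} + \frac{234}{-4053} = 1417 \left(- \frac{1}{3128}\right) + 234 \left(- \frac{1}{4053}\right) = - \frac{1417}{3128} - \frac{78}{1351} = - \frac{2158351}{4225928}$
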